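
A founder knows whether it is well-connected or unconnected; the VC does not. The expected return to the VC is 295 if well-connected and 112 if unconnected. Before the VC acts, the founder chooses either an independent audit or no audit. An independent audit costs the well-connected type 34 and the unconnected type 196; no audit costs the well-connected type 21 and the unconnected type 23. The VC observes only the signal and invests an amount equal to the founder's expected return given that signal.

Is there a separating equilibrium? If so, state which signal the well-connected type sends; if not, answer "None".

Try well-connected → audit, unconnected → no audit:
  If types separate, audit earns payment 295 and no audit earns 112.
  Well-connected: audit gives 295 − 34 = 261; no audit gives 112 − 21 = 91. No deviation. ✓
  Unconnected: no audit gives 112 − 23 = 89; audit gives 295 − 196 = 99. Would deviate. ✗
Try well-connected → no audit, unconnected → audit:
  If types separate, no audit earns payment 295 and audit earns 112.
  Well-connected: no audit gives 295 − 21 = 274; audit gives 112 − 34 = 78. No deviation. ✓
  Unconnected: audit gives 112 − 196 = -84; no audit gives 295 − 23 = 272. Would deviate. ✗
Neither assignment is incentive-compatible.

None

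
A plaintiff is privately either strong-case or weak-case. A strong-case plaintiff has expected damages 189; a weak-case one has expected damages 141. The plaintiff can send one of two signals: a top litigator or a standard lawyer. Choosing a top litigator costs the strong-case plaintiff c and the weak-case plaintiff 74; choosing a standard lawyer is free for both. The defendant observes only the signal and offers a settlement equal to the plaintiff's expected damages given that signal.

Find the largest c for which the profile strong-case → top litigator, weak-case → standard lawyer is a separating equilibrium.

48

Under separation: top litigator → strong-case (pays 189); standard lawyer → weak-case (pays 141).
Weak-case: 141 − 0 = 141 ≥ 189 − 74 = 115. Holds regardless of c. ✓
Strong-case: 189 − c ≥ 141 − 0, so c ≤ 189 − 141 = 48.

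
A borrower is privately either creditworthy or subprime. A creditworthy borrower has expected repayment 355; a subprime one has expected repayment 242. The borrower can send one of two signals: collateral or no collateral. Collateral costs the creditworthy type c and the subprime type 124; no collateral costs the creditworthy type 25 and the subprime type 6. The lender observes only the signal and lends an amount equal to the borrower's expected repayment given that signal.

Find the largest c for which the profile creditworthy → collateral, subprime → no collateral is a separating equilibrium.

138

Under separation: collateral → creditworthy (pays 355); no collateral → subprime (pays 242).
Subprime: 242 − 6 = 236 ≥ 355 − 124 = 231. Holds regardless of c. ✓
Creditworthy: 355 − c ≥ 242 − 25, so c ≤ 355 − 217 = 138.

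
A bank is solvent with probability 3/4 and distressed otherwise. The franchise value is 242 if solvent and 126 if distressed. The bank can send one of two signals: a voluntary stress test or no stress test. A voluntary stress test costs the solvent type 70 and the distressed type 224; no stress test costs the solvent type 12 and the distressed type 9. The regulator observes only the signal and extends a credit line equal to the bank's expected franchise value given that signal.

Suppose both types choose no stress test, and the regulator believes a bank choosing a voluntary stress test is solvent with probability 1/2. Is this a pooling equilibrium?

On the equilibrium path (no stress test) the regulator holds the prior 3/4 and pays 3/4·242 + 1/4·126 = 213. Off-path (stress test) belief 1/2 gives 1/2·242 + 1/2·126 = 184.
Solvent: no stress test gives 213 − 12 = 201; stress test gives 184 − 70 = 114. Stays. ✓
Distressed: no stress test gives 213 − 9 = 204; stress test gives 184 − 224 = -40. Stays. ✓
Beliefs are Bayes-consistent on-path and both types best-respond.

Yes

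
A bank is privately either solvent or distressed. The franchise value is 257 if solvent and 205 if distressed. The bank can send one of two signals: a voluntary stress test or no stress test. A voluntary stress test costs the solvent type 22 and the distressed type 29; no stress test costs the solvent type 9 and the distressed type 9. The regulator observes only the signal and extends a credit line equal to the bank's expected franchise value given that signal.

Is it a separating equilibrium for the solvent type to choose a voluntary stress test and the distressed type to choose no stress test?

No

If types separate, stress test earns payment 257 and no stress test earns 205.
Solvent: stress test gives 257 − 22 = 235; no stress test gives 205 − 9 = 196. No deviation. ✓
Distressed: no stress test gives 205 − 9 = 196; stress test gives 257 − 29 = 228. Would deviate. ✗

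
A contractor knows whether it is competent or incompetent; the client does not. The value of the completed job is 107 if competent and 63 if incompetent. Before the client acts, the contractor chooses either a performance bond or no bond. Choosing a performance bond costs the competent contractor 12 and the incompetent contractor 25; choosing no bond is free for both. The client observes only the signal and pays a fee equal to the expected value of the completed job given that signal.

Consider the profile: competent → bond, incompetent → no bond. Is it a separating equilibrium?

No

If types separate, bond earns payment 107 and no bond earns 63.
Competent: bond gives 107 − 12 = 95; no bond gives 63 − 0 = 63. No deviation. ✓
Incompetent: no bond gives 63 − 0 = 63; bond gives 107 − 25 = 82. Would deviate. ✗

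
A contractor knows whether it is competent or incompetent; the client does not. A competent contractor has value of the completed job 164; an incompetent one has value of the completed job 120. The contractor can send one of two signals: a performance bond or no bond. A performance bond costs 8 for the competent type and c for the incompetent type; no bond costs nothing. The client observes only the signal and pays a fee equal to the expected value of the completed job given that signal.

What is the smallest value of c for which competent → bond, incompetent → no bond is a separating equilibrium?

Under separation: bond → competent (pays 164); no bond → incompetent (pays 120).
Competent: 164 − 8 = 156 ≥ 120 − 0 = 120. Holds regardless of c. ✓
Incompetent: 120 − 0 ≥ 164 − c, so c ≥ 164 − 120 = 44.

44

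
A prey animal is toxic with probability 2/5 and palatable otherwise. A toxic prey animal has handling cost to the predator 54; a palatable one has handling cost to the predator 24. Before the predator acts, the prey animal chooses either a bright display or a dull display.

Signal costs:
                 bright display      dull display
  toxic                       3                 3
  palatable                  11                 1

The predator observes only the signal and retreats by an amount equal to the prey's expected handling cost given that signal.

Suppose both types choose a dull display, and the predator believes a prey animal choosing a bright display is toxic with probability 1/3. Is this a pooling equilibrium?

At the pooled signal (dull display) the predator holds the prior 2/5 and pays 2/5·54 + 3/5·24 = 36. Off-path (bright display) belief 1/3 gives 1/3·54 + 2/3·24 = 34.
Toxic: dull display gives 36 − 3 = 33; bright display gives 34 − 3 = 31. Stays. ✓
Palatable: dull display gives 36 − 1 = 35; bright display gives 34 − 11 = 23. Stays. ✓

Yes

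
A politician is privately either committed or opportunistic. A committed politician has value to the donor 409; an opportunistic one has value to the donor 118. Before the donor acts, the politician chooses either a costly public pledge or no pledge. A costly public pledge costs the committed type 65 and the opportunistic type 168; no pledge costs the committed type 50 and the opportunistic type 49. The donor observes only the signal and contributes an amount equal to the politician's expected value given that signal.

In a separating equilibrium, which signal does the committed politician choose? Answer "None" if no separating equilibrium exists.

None

Try committed → pledge, opportunistic → no pledge:
  If types separate, pledge earns payment 409 and no pledge earns 118.
  Committed: pledge gives 409 − 65 = 344; no pledge gives 118 − 50 = 68. No deviation. ✓
  Opportunistic: no pledge gives 118 − 49 = 69; pledge gives 409 − 168 = 241. Would deviate. ✗
Try committed → no pledge, opportunistic → pledge:
  If types separate, no pledge earns payment 409 and pledge earns 118.
  Committed: no pledge gives 409 − 50 = 359; pledge gives 118 − 65 = 53. No deviation. ✓
  Opportunistic: pledge gives 118 − 168 = -50; no pledge gives 409 − 49 = 360. Would deviate. ✗
Neither assignment is incentive-compatible.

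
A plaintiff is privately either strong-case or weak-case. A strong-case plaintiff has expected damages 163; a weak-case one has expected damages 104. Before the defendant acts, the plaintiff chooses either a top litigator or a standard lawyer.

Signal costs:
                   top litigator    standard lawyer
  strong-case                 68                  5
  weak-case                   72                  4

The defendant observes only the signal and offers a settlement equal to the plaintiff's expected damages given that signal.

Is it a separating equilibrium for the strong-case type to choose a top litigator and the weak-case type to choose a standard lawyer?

No

Under separation the defendant infers type exactly: top litigator → strong-case (pays 163), standard lawyer → weak-case (pays 104).
Strong-case: top litigator gives 163 − 68 = 95; standard lawyer gives 104 − 5 = 99. Would deviate. ✗
Weak-case: standard lawyer gives 104 − 4 = 100; top litigator gives 163 − 72 = 91. No deviation. ✓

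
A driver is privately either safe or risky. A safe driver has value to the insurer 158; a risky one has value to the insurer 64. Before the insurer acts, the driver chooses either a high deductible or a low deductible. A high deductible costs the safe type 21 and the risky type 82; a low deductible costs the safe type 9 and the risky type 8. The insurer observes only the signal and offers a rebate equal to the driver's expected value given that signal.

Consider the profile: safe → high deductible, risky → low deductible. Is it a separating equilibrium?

No

Under separation the insurer infers type exactly: high deductible → safe (pays 158), low deductible → risky (pays 64).
Safe: high deductible gives 158 − 21 = 137; low deductible gives 64 − 9 = 55. No deviation. ✓
Risky: low deductible gives 64 − 8 = 56; high deductible gives 158 − 82 = 76. Would deviate. ✗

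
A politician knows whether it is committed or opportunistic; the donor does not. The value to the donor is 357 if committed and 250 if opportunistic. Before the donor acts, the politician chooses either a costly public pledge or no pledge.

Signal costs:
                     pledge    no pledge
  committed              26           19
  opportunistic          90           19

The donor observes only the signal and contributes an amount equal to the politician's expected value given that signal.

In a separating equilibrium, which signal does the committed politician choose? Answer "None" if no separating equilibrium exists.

None

Try committed → pledge, opportunistic → no pledge:
  If types separate, pledge earns payment 357 and no pledge earns 250.
  Committed: pledge gives 357 − 26 = 331; no pledge gives 250 − 19 = 231. No deviation. ✓
  Opportunistic: no pledge gives 250 − 19 = 231; pledge gives 357 − 90 = 267. Would deviate. ✗
Try committed → no pledge, opportunistic → pledge:
  If types separate, no pledge earns payment 357 and pledge earns 250.
  Committed: no pledge gives 357 − 19 = 338; pledge gives 250 − 26 = 224. No deviation. ✓
  Opportunistic: pledge gives 250 − 90 = 160; no pledge gives 357 − 19 = 338. Would deviate. ✗
Neither assignment is incentive-compatible.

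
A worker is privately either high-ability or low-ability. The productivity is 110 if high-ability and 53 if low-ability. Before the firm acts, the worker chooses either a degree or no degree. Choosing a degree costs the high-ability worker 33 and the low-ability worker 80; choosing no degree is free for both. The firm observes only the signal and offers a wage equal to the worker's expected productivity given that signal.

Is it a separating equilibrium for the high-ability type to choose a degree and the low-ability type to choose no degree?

Yes

If types separate, degree earns payment 110 and no degree earns 53.
High-ability: degree gives 110 − 33 = 77; no degree gives 53 − 0 = 53. No deviation. ✓
Low-ability: no degree gives 53 − 0 = 53; degree gives 110 − 80 = 30. No deviation. ✓
Neither type gains from mimicking the other.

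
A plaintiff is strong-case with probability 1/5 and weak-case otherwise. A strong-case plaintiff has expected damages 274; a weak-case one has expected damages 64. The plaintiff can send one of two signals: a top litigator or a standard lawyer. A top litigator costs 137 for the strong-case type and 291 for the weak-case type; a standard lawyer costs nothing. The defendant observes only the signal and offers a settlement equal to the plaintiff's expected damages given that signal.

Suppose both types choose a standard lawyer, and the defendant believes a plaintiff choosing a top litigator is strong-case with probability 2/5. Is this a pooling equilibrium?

On the equilibrium path (standard lawyer) the defendant holds the prior 1/5 and pays 1/5·274 + 4/5·64 = 106. Off-path (top litigator) belief 2/5 gives 2/5·274 + 3/5·64 = 148.
Strong-case: standard lawyer gives 106 − 0 = 106; top litigator gives 148 − 137 = 11. Stays. ✓
Weak-case: standard lawyer gives 106 − 0 = 106; top litigator gives 148 − 291 = -143. Stays. ✓
Beliefs are Bayes-consistent on-path and both types best-respond.

Yes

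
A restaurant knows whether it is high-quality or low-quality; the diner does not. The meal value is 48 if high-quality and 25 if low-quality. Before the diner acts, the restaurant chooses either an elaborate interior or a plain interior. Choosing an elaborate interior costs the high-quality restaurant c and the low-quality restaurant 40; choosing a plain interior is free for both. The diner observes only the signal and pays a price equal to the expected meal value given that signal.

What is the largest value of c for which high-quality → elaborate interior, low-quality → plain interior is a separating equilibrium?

23

Under separation: elaborate interior → high-quality (pays 48); plain interior → low-quality (pays 25).
Low-quality: 25 − 0 = 25 ≥ 48 − 40 = 8. Holds regardless of c. ✓
High-quality: 48 − c ≥ 25 − 0, so c ≤ 48 − 25 = 23.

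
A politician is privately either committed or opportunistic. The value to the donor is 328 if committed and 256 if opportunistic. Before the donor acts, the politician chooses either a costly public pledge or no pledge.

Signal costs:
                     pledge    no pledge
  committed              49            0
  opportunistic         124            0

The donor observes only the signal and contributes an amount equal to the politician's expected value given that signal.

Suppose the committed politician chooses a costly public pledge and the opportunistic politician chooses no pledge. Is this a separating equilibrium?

Yes

Under separation the donor infers type exactly: pledge → committed (pays 328), no pledge → opportunistic (pays 256).
Committed: pledge gives 328 − 49 = 279; no pledge gives 256 − 0 = 256. No deviation. ✓
Opportunistic: no pledge gives 256 − 0 = 256; pledge gives 328 − 124 = 204. No deviation. ✓
Neither type gains from mimicking the other.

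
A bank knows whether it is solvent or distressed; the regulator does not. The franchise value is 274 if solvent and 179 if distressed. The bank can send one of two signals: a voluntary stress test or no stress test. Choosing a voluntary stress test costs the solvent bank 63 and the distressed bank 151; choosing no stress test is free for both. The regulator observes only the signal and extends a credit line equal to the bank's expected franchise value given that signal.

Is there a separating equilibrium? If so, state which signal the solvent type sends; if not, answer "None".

Try solvent → stress test, distressed → no stress test:
  If types separate, stress test earns payment 274 and no stress test earns 179.
  Solvent: stress test gives 274 − 63 = 211; no stress test gives 179 − 0 = 179. No deviation. ✓
  Distressed: no stress test gives 179 − 0 = 179; stress test gives 274 − 151 = 123. No deviation. ✓
Both hold — the solvent type sends stress test.

stress test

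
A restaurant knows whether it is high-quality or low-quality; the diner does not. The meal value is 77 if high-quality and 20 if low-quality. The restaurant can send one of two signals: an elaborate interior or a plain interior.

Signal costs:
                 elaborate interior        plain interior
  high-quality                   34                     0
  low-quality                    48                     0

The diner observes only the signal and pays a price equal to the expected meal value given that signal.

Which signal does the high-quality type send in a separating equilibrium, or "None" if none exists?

Try high-quality → elaborate interior, low-quality → plain interior:
  If types separate, elaborate interior earns payment 77 and plain interior earns 20.
  High-quality: elaborate interior gives 77 − 34 = 43; plain interior gives 20 − 0 = 20. No deviation. ✓
  Low-quality: plain interior gives 20 − 0 = 20; elaborate interior gives 77 − 48 = 29. Would deviate. ✗
Try high-quality → plain interior, low-quality → elaborate interior:
  If types separate, plain interior earns payment 77 and elaborate interior earns 20.
  High-quality: plain interior gives 77 − 0 = 77; elaborate interior gives 20 − 34 = -14. No deviation. ✓
  Low-quality: elaborate interior gives 20 − 48 = -28; plain interior gives 77 − 0 = 77. Would deviate. ✗
Neither assignment is incentive-compatible.

None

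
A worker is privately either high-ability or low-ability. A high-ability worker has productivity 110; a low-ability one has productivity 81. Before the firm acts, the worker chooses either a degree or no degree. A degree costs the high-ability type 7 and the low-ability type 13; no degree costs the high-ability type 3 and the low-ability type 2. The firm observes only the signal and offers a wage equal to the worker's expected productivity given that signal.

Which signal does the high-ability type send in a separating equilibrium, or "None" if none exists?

Try high-ability → degree, low-ability → no degree:
  Under separation the firm infers type exactly: degree → high-ability (pays 110), no degree → low-ability (pays 81).
  High-ability: degree gives 110 − 7 = 103; no degree gives 81 − 3 = 78. No deviation. ✓
  Low-ability: no degree gives 81 − 2 = 79; degree gives 110 − 13 = 97. Would deviate. ✗
Try high-ability → no degree, low-ability → degree:
  Under separation the firm infers type exactly: no degree → high-ability (pays 110), degree → low-ability (pays 81).
  High-ability: no degree gives 110 − 3 = 107; degree gives 81 − 7 = 74. No deviation. ✓
  Low-ability: degree gives 81 − 13 = 68; no degree gives 110 − 2 = 108. Would deviate. ✗
Neither assignment is incentive-compatible.

None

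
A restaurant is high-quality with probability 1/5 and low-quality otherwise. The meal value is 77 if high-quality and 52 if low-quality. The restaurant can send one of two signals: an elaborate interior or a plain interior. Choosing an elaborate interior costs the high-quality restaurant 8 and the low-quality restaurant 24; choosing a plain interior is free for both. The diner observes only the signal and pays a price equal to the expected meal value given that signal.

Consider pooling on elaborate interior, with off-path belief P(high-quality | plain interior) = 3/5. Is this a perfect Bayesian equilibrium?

At the pooled signal (elaborate interior) the diner holds the prior 1/5 and pays 1/5·77 + 4/5·52 = 57. Off-path (plain interior) belief 3/5 gives 3/5·77 + 2/5·52 = 67.
High-quality: elaborate interior gives 57 − 8 = 49; plain interior gives 67 − 0 = 67. Deviates. ✗
Low-quality: elaborate interior gives 57 − 24 = 33; plain interior gives 67 − 0 = 67. Deviates. ✗

No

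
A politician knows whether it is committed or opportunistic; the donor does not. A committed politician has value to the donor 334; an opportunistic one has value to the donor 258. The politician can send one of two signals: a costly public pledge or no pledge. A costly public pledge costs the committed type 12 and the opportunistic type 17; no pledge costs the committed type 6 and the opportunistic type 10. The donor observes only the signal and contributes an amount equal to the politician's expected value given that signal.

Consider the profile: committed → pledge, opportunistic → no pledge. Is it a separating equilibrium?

No

If types separate, pledge earns payment 334 and no pledge earns 258.
Committed: pledge gives 334 − 12 = 322; no pledge gives 258 − 6 = 252. No deviation. ✓
Opportunistic: no pledge gives 258 − 10 = 248; pledge gives 334 − 17 = 317. Would deviate. ✗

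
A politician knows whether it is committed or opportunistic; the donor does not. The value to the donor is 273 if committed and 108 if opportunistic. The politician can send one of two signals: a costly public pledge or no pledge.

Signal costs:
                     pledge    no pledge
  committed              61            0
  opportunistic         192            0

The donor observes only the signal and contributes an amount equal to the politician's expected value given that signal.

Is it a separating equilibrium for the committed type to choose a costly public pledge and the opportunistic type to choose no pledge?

If types separate, pledge earns payment 273 and no pledge earns 108.
Committed: pledge gives 273 − 61 = 212; no pledge gives 108 − 0 = 108. No deviation. ✓
Opportunistic: no pledge gives 108 − 0 = 108; pledge gives 273 − 192 = 81. No deviation. ✓
Neither type gains from mimicking the other.

Yes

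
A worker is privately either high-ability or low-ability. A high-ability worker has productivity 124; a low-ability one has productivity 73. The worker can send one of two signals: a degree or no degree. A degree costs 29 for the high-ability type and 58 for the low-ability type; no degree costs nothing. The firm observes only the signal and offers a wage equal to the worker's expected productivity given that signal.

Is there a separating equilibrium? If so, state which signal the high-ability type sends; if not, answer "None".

degree

Try high-ability → degree, low-ability → no degree:
  If types separate, degree earns payment 124 and no degree earns 73.
  High-ability: degree gives 124 − 29 = 95; no degree gives 73 − 0 = 73. No deviation. ✓
  Low-ability: no degree gives 73 − 0 = 73; degree gives 124 − 58 = 66. No deviation. ✓
Both hold — the high-ability type sends degree.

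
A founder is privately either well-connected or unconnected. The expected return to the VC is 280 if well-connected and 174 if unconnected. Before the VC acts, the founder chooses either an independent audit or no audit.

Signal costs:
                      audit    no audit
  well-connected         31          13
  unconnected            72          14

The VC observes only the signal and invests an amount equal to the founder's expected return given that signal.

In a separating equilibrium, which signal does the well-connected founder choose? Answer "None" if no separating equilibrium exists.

Try well-connected → audit, unconnected → no audit:
  If types separate, audit earns payment 280 and no audit earns 174.
  Well-connected: audit gives 280 − 31 = 249; no audit gives 174 − 13 = 161. No deviation. ✓
  Unconnected: no audit gives 174 − 14 = 160; audit gives 280 − 72 = 208. Would deviate. ✗
Try well-connected → no audit, unconnected → audit:
  If types separate, no audit earns payment 280 and audit earns 174.
  Well-connected: no audit gives 280 − 13 = 267; audit gives 174 − 31 = 143. No deviation. ✓
  Unconnected: audit gives 174 − 72 = 102; no audit gives 280 − 14 = 266. Would deviate. ✗
Neither assignment is incentive-compatible.

None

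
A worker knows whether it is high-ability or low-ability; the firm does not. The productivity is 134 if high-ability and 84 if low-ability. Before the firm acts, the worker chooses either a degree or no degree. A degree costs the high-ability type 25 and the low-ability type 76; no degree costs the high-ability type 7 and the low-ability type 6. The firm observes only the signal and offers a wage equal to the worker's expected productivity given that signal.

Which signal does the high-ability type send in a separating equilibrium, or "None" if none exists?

degree

Try high-ability → degree, low-ability → no degree:
  If types separate, degree earns payment 134 and no degree earns 84.
  High-ability: degree gives 134 − 25 = 109; no degree gives 84 − 7 = 77. No deviation. ✓
  Low-ability: no degree gives 84 − 6 = 78; degree gives 134 − 76 = 58. No deviation. ✓
Both hold — the high-ability type sends degree.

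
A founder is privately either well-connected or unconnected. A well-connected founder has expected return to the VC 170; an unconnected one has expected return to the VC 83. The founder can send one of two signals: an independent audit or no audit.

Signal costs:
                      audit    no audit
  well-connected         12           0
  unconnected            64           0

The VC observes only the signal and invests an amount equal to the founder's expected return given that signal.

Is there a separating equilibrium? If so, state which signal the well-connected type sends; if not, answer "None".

Try well-connected → audit, unconnected → no audit:
  Under separation the VC infers type exactly: audit → well-connected (pays 170), no audit → unconnected (pays 83).
  Well-connected: audit gives 170 − 12 = 158; no audit gives 83 − 0 = 83. No deviation. ✓
  Unconnected: no audit gives 83 − 0 = 83; audit gives 170 − 64 = 106. Would deviate. ✗
Try well-connected → no audit, unconnected → audit:
  Under separation the VC infers type exactly: no audit → well-connected (pays 170), audit → unconnected (pays 83).
  Well-connected: no audit gives 170 − 0 = 170; audit gives 83 − 12 = 71. No deviation. ✓
  Unconnected: audit gives 83 − 64 = 19; no audit gives 170 − 0 = 170. Would deviate. ✗
Neither assignment is incentive-compatible.

None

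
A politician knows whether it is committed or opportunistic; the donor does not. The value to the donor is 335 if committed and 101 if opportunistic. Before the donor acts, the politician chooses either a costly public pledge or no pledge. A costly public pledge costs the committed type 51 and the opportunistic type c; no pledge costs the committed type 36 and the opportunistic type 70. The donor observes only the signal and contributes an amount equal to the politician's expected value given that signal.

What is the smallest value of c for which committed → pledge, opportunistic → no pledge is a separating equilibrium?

Under separation: pledge → committed (pays 335); no pledge → opportunistic (pays 101).
Committed: 335 − 51 = 284 ≥ 101 − 36 = 65. Holds regardless of c. ✓
Opportunistic: 101 − 70 ≥ 335 − c, so c ≥ 335 − 31 = 304.

304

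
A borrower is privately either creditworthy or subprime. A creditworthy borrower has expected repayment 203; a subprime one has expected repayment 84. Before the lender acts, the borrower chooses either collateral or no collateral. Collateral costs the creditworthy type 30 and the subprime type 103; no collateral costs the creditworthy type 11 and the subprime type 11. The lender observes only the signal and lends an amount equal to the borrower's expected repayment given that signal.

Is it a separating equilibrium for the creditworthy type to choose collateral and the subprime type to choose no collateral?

If types separate, collateral earns payment 203 and no collateral earns 84.
Creditworthy: collateral gives 203 − 30 = 173; no collateral gives 84 − 11 = 73. No deviation. ✓
Subprime: no collateral gives 84 − 11 = 73; collateral gives 203 − 103 = 100. Would deviate. ✗

No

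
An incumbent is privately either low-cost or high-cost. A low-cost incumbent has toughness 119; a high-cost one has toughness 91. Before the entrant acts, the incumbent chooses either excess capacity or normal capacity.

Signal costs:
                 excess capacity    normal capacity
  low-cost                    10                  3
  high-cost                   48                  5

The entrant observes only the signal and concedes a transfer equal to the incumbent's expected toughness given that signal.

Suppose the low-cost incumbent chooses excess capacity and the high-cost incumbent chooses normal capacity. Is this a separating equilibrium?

If types separate, excess capacity earns payment 119 and normal capacity earns 91.
Low-cost: excess capacity gives 119 − 10 = 109; normal capacity gives 91 − 3 = 88. No deviation. ✓
High-cost: normal capacity gives 91 − 5 = 86; excess capacity gives 119 − 48 = 71. No deviation. ✓
Both incentive constraints hold.

Yes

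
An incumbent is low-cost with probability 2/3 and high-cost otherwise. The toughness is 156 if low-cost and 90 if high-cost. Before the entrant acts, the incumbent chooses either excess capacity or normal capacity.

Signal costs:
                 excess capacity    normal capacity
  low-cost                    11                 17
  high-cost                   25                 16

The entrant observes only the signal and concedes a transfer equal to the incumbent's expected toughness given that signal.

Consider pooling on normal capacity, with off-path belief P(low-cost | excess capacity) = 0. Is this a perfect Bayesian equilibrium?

Yes

At the pooled signal (normal capacity) the entrant holds the prior 2/3 and pays 2/3·156 + 1/3·90 = 134. Off-path (excess capacity) belief 0 gives 0·156 + 1·90 = 90.
Low-cost: normal capacity gives 134 − 17 = 117; excess capacity gives 90 − 11 = 79. Stays. ✓
High-cost: normal capacity gives 134 − 16 = 118; excess capacity gives 90 − 25 = 65. Stays. ✓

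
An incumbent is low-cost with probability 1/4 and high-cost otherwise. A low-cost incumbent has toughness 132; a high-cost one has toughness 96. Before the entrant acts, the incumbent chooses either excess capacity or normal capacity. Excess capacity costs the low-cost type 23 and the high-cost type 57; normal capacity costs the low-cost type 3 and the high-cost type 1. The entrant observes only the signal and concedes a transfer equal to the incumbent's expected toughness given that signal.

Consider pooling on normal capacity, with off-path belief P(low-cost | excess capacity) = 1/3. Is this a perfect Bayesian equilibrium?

Yes

At the pooled signal (normal capacity) the entrant holds the prior 1/4 and pays 1/4·132 + 3/4·96 = 105. Off-path (excess capacity) belief 1/3 gives 1/3·132 + 2/3·96 = 108.
Low-cost: normal capacity gives 105 − 3 = 102; excess capacity gives 108 − 23 = 85. Stays. ✓
High-cost: normal capacity gives 105 − 1 = 104; excess capacity gives 108 − 57 = 51. Stays. ✓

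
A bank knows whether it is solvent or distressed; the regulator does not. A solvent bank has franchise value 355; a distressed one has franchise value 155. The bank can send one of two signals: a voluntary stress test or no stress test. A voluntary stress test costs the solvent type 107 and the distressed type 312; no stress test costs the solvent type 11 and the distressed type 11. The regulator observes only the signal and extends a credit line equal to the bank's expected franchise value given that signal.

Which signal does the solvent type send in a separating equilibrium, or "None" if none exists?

Try solvent → stress test, distressed → no stress test:
  If types separate, stress test earns payment 355 and no stress test earns 155.
  Solvent: stress test gives 355 − 107 = 248; no stress test gives 155 − 11 = 144. No deviation. ✓
  Distressed: no stress test gives 155 − 11 = 144; stress test gives 355 − 312 = 43. No deviation. ✓
Both hold — the solvent type sends stress test.

stress test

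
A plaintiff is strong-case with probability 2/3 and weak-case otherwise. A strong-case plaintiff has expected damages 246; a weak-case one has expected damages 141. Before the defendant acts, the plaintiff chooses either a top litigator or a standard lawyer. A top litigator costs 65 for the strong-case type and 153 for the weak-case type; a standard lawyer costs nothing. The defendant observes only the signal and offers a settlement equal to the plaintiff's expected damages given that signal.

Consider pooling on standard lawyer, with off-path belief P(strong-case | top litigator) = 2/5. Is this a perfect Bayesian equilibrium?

At the pooled signal (standard lawyer) the defendant holds the prior 2/3 and pays 2/3·246 + 1/3·141 = 211. Off-path (top litigator) belief 2/5 gives 2/5·246 + 3/5·141 = 183.
Strong-case: standard lawyer gives 211 − 0 = 211; top litigator gives 183 − 65 = 118. Stays. ✓
Weak-case: standard lawyer gives 211 − 0 = 211; top litigator gives 183 − 153 = 30. Stays. ✓

Yes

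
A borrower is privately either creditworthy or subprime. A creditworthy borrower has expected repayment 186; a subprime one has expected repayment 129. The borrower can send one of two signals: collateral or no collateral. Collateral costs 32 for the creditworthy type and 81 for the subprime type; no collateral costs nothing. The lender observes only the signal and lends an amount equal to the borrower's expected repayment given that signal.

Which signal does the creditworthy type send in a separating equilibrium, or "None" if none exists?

collateral

Try creditworthy → collateral, subprime → no collateral:
  If types separate, collateral earns payment 186 and no collateral earns 129.
  Creditworthy: collateral gives 186 − 32 = 154; no collateral gives 129 − 0 = 129. No deviation. ✓
  Subprime: no collateral gives 129 − 0 = 129; collateral gives 186 − 81 = 105. No deviation. ✓
Both hold — the creditworthy type sends collateral.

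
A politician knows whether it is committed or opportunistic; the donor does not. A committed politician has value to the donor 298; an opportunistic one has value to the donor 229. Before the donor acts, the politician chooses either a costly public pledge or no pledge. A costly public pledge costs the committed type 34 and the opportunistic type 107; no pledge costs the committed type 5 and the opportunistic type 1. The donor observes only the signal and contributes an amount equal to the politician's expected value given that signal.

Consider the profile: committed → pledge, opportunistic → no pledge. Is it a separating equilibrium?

Yes

If types separate, pledge earns payment 298 and no pledge earns 229.
Committed: pledge gives 298 − 34 = 264; no pledge gives 229 − 5 = 224. No deviation. ✓
Opportunistic: no pledge gives 229 − 1 = 228; pledge gives 298 − 107 = 191. No deviation. ✓
Both incentive constraints hold.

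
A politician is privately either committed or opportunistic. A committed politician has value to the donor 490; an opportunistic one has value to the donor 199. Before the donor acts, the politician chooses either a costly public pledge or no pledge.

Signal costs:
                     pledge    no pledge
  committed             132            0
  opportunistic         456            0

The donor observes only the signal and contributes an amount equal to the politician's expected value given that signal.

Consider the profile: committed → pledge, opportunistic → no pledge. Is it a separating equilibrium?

Yes

Under separation the donor infers type exactly: pledge → committed (pays 490), no pledge → opportunistic (pays 199).
Committed: pledge gives 490 − 132 = 358; no pledge gives 199 − 0 = 199. No deviation. ✓
Opportunistic: no pledge gives 199 − 0 = 199; pledge gives 490 − 456 = 34. No deviation. ✓
Neither type gains from mimicking the other.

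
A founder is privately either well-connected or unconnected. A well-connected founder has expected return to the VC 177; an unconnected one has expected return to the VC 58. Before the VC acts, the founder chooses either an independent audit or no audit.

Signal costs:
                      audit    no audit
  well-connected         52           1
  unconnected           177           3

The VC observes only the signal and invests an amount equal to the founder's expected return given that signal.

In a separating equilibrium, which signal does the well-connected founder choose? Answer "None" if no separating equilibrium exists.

Try well-connected → audit, unconnected → no audit:
  Under separation the VC infers type exactly: audit → well-connected (pays 177), no audit → unconnected (pays 58).
  Well-connected: audit gives 177 − 52 = 125; no audit gives 58 − 1 = 57. No deviation. ✓
  Unconnected: no audit gives 58 − 3 = 55; audit gives 177 − 177 = 0. No deviation. ✓
Both hold — the well-connected type sends audit.

audit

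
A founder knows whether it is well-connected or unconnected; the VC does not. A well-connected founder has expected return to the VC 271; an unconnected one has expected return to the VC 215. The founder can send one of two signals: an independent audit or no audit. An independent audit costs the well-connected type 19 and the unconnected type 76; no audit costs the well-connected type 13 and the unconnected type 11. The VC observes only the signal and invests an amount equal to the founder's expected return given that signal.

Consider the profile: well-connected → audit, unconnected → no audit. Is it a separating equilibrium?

Yes

Under separation the VC infers type exactly: audit → well-connected (pays 271), no audit → unconnected (pays 215).
Well-connected: audit gives 271 − 19 = 252; no audit gives 215 − 13 = 202. No deviation. ✓
Unconnected: no audit gives 215 − 11 = 204; audit gives 271 − 76 = 195. No deviation. ✓
Both incentive constraints hold.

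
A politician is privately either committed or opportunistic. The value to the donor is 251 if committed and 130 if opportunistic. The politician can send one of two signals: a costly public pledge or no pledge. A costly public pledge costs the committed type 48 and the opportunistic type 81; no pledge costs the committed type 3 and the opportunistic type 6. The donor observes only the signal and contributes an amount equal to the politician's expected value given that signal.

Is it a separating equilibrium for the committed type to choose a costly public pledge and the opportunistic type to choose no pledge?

No

If types separate, pledge earns payment 251 and no pledge earns 130.
Committed: pledge gives 251 − 48 = 203; no pledge gives 130 − 3 = 127. No deviation. ✓
Opportunistic: no pledge gives 130 − 6 = 124; pledge gives 251 − 81 = 170. Would deviate. ✗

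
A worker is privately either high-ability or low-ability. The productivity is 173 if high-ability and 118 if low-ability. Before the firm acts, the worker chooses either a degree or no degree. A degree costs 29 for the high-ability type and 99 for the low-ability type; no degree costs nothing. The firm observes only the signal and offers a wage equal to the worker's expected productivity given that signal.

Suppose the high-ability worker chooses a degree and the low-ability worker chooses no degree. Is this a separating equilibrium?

Yes

If types separate, degree earns payment 173 and no degree earns 118.
High-ability: degree gives 173 − 29 = 144; no degree gives 118 − 0 = 118. No deviation. ✓
Low-ability: no degree gives 118 − 0 = 118; degree gives 173 − 99 = 74. No deviation. ✓
Neither type gains from mimicking the other.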